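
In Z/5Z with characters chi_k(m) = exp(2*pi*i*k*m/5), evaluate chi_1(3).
chi_1(3) = zeta_5^3 = exp(-4*I*pi/5)

Working: chi_1(3) = zeta_5^(1*3) = zeta_5^3. Since zeta_5^5 = 1, this equals zeta_5^3 = exp(2*pi*i*3/5) = exp(-4*I*pi/5).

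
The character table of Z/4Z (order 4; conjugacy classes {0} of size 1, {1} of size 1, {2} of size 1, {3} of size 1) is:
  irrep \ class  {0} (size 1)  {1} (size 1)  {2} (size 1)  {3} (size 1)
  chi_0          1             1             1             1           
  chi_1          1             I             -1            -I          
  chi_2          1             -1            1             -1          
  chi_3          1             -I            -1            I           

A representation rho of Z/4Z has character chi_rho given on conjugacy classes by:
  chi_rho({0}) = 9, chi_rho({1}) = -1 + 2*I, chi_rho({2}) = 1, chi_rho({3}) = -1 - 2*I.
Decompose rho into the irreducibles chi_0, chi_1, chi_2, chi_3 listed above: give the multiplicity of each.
Multiplicities: chi_0: 2, chi_1: 3, chi_2: 3, chi_3: 1.

Use <chi_rho, chi> = (1/|G|) sum_C |C| * chi_rho(C) * conj(chi(C)) with |G| = 4 for each irreducible chi in the table:
  <chi_rho, chi_0> = (1/4)[1*(9)*conj(1) + 1*(-1 + 2*I)*conj(1) + 1*(1)*conj(1) + 1*(-1 - 2*I)*conj(1)]
      = (1/4)[(9) + (-1 + 2*I) + (1) + (-1 - 2*I)] = 8/4 = 2
  <chi_rho, chi_1> = (1/4)[1*(9)*conj(1) + 1*(-1 + 2*I)*conj(I) + 1*(1)*conj(-1) + 1*(-1 - 2*I)*conj(-I)]
      = (1/4)[(9) + (2 + I) + (-1) + (2 - I)] = 12/4 = 3
  <chi_rho, chi_2> = (1/4)[1*(9)*conj(1) + 1*(-1 + 2*I)*conj(-1) + 1*(1)*conj(1) + 1*(-1 - 2*I)*conj(-1)]
      = (1/4)[(9) + (1 - 2*I) + (1) + (1 + 2*I)] = 12/4 = 3
  <chi_rho, chi_3> = (1/4)[1*(9)*conj(1) + 1*(-1 + 2*I)*conj(-I) + 1*(1)*conj(-1) + 1*(-1 - 2*I)*conj(I)]
      = (1/4)[(9) + (-2 - I) + (-1) + (-2 + I)] = 4/4 = 1
(Exp terms are combined using exp(i*s)*conj(exp(i*t)) = exp(i*(s-t)), and sums of them are collapsed using the identity that for every m > 1 the m distinct m-th roots of unity sum to 0, e.g. 1 + exp(2*I*pi/3) + exp(-2*I*pi/3) = 0.)
Dimension check: dim(rho) = sum (mult * dim) = 2*1 + 3*1 + 3*1 + 1*1 = 9 = chi_rho(e) = 9.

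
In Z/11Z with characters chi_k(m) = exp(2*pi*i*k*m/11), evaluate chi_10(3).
chi_10(3) = zeta_11^30 = exp(-6*I*pi/11)

Proof sketch: chi_10(3) = zeta_11^(10*3) = zeta_11^30. Since zeta_11^11 = 1, this equals zeta_11^8 = exp(2*pi*i*8/11) = exp(-6*I*pi/11).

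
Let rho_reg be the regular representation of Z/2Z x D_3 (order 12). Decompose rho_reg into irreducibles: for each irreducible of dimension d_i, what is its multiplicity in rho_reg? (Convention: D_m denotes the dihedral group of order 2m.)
Each irreducible V_i of dimension d_i appears with multiplicity d_i, i.e. rho_reg = (direct sum over all irreducibles V_i) d_i V_i. The irreducible dimensions for Z/2Z x D_3 are 1, 1, 1, 1, 2, 2: 4 irreducibles of dimension 1, each with multiplicity 1; 2 irreducibles of dimension 2, each with multiplicity 2. Total dimension 4*1*1 + 2*2*2 = 12 = |G|.

Derivation: General theorem: in the regular representation of a finite group G, each irreducible appears with multiplicity equal to its dimension. Check: dim(rho_reg) = sum d_i^2 = 1 + 1 + 1 + 1 + 4 + 4 = 12 = |G|.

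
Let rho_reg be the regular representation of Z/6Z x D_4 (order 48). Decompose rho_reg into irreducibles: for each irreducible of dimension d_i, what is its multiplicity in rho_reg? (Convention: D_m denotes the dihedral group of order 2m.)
Each irreducible V_i of dimension d_i appears with multiplicity d_i, i.e. rho_reg = (direct sum over all irreducibles V_i) d_i V_i. The irreducible dimensions for Z/6Z x D_4 are 1, 1, 1, 1, 1, 1, 1, 1, 1, 1, 1, 1, 1, 1, 1, 1, 1, 1, 1, 1, 1, 1, 1, 1, 2, 2, 2, 2, 2, 2: 24 irreducibles of dimension 1, each with multiplicity 1; 6 irreducibles of dimension 2, each with multiplicity 2. Total dimension 24*1*1 + 6*2*2 = 48 = |G|.

Working: General theorem: in the regular representation of a finite group G, each irreducible appears with multiplicity equal to its dimension. Check: dim(rho_reg) = sum d_i^2 = 1 + 1 + 1 + 1 + 1 + 1 + 1 + 1 + 1 + 1 + 1 + 1 + 1 + 1 + 1 + 1 + 1 + 1 + 1 + 1 + 1 + 1 + 1 + 1 + 4 + 4 + 4 + 4 + 4 + 4 = 48 = |G|.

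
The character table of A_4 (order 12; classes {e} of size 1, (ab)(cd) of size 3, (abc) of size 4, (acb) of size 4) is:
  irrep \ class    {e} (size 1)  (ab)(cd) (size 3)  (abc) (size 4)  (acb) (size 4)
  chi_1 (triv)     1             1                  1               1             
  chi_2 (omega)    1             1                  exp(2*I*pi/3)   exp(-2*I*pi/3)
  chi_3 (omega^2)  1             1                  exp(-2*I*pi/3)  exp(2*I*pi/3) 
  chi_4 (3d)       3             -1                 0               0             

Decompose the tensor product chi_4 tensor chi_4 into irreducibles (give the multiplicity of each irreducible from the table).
chi_4 tensor chi_4 = chi_1 + chi_2 + chi_3 + 2*chi_4 (all other irreducibles have multiplicity 0).

Details: The character of a tensor product is the pointwise product (chi_4 * chi_4)(C) = chi_4(C) * chi_4(C):
  {e}: (3)*(3), (ab)(cd): (-1)*(-1), (abc): (0)*(0), (acb): (0)*(0)
so (chi_4 * chi_4) takes values
  {e} -> 9, (ab)(cd) -> 1, (abc) -> 0, (acb) -> 0.
Now take the inner product of this character with each irreducible chi from the table, <chi_4*chi_4, chi> = (1/12) sum_C |C| (chi_4*chi_4)(C) conj(chi(C)):
  <chi_4*chi_4, chi_1> = (1/12)[1*(9)*conj(1) + 3*(1)*conj(1) + 4*(0)*conj(1) + 4*(0)*conj(1)]
      = (1/12)[(9) + (3) + (0) + (0)] = 12/12 = 1
  <chi_4*chi_4, chi_2> = (1/12)[1*(9)*conj(1) + 3*(1)*conj(1) + 4*(0)*conj(exp(2*I*pi/3)) + 4*(0)*conj(exp(-2*I*pi/3))]
      = (1/12)[(9) + (3) + (0) + (0)] = 12/12 = 1
  <chi_4*chi_4, chi_3> = (1/12)[1*(9)*conj(1) + 3*(1)*conj(1) + 4*(0)*conj(exp(-2*I*pi/3)) + 4*(0)*conj(exp(2*I*pi/3))]
      = (1/12)[(9) + (3) + (0) + (0)] = 12/12 = 1
  <chi_4*chi_4, chi_4> = (1/12)[1*(9)*conj(3) + 3*(1)*conj(-1) + 4*(0)*conj(0) + 4*(0)*conj(0)]
      = (1/12)[(27) + (-3) + (0) + (0)] = 24/12 = 2
(Exp terms are combined using exp(i*s)*conj(exp(i*t)) = exp(i*(s-t)), and sums of them are collapsed using the identity that for every m > 1 the m distinct m-th roots of unity sum to 0, e.g. 1 + exp(2*I*pi/3) + exp(-2*I*pi/3) = 0.)
Hence the multiplicities are chi_1: 1, chi_2: 1, chi_3: 1, chi_4: 2. Dimension check: dim(chi_4)*dim(chi_4) = 3*3 = 9 and sum (mult * dim) = 1*1 + 1*1 + 1*1 + 2*3 = 9.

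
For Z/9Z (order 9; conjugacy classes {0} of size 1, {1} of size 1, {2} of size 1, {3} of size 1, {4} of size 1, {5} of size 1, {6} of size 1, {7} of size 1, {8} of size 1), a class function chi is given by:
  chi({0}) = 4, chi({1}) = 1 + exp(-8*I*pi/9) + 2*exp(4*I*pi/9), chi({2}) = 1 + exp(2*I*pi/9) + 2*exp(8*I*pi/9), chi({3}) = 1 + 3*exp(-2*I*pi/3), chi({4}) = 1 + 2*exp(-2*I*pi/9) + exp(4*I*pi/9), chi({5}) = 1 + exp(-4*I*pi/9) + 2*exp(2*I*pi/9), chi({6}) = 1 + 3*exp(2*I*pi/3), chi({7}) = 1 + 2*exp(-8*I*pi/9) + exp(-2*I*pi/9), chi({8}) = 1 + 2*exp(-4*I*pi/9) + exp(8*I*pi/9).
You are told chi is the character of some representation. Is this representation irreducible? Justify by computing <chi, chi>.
Not irreducible (reducible): <chi, chi> = 6 > 1.

Justification: <chi, chi> = (1/|G|) sum_C |C| * |chi(C)|^2 = (1/9)[1*|4|^2 + 1*|1 + exp(-8*I*pi/9) + 2*exp(4*I*pi/9)|^2 + 1*|1 + exp(2*I*pi/9) + 2*exp(8*I*pi/9)|^2 + 1*|1 + 3*exp(-2*I*pi/3)|^2 + 1*|1 + 2*exp(-2*I*pi/9) + exp(4*I*pi/9)|^2 + 1*|1 + exp(-4*I*pi/9) + 2*exp(2*I*pi/9)|^2 + 1*|1 + 3*exp(2*I*pi/3)|^2 + 1*|1 + 2*exp(-8*I*pi/9) + exp(-2*I*pi/9)|^2 + 1*|1 + 2*exp(-4*I*pi/9) + exp(8*I*pi/9)|^2]
  = (1/9)[(16) + (6 + 2*exp(-4*I*pi/9) + 2*exp(-2*I*pi/3) + exp(-8*I*pi/9) + exp(8*I*pi/9) + 2*exp(2*I*pi/3) + 2*exp(4*I*pi/9)) + (6 + 2*exp(-2*I*pi/3) + 2*exp(-8*I*pi/9) + exp(-2*I*pi/9) + exp(2*I*pi/9) + 2*exp(8*I*pi/9) + 2*exp(2*I*pi/3)) + (7) + (6 + 2*exp(-2*I*pi/3) + 2*exp(-2*I*pi/9) + exp(-4*I*pi/9) + exp(4*I*pi/9) + 2*exp(2*I*pi/9) + 2*exp(2*I*pi/3)) + (6 + 2*exp(-2*I*pi/3) + 2*exp(-2*I*pi/9) + exp(-4*I*pi/9) + exp(4*I*pi/9) + 2*exp(2*I*pi/9) + 2*exp(2*I*pi/3)) + (7) + (6 + 2*exp(-2*I*pi/3) + 2*exp(-8*I*pi/9) + exp(-2*I*pi/9) + exp(2*I*pi/9) + 2*exp(8*I*pi/9) + 2*exp(2*I*pi/3)) + (6 + 2*exp(-4*I*pi/9) + 2*exp(-2*I*pi/3) + exp(-8*I*pi/9) + exp(8*I*pi/9) + 2*exp(2*I*pi/3) + 2*exp(4*I*pi/9))] = 54/9 = 6.
(Exp terms are combined using exp(i*s)*conj(exp(i*t)) = exp(i*(s-t)), and sums of them are collapsed using the identity that for every m > 1 the m distinct m-th roots of unity sum to 0, e.g. 1 + exp(2*I*pi/3) + exp(-2*I*pi/3) = 0.)
A character is irreducible iff <chi, chi> = 1, so this representation is reducible.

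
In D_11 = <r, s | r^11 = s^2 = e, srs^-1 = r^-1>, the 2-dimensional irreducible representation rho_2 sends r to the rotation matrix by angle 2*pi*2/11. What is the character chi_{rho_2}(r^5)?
chi_{rho_2}(r^5) = 2*cos(2*pi*2*5/11) = 2*cos(2*pi/11)

Proof sketch: rho_2(r^5) is rotation by angle 2*pi*2*5/11, whose trace is 2*cos(2*pi*2*5/11) = 2*cos(2*pi/11).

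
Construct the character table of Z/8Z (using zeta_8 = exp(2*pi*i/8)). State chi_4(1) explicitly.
Character table of Z/8Z (irreps indexed chi_0,...,chi_7 with chi_k(m) = zeta_8^(k*m), zeta_8 = exp(2*pi*i/8)):
  irrep \ class  {0} (size 1)  {1} (size 1)    {2} (size 1)  {3} (size 1)    {4} (size 1)  {5} (size 1)    {6} (size 1)  {7} (size 1)  
  chi_0          1             1               1             1               1             1               1             1             
  chi_1          1             exp(I*pi/4)     I             exp(3*I*pi/4)   -1            exp(-3*I*pi/4)  -I            exp(-I*pi/4)  
  chi_2          1             I               -1            -I              1             I               -1            -I            
  chi_3          1             exp(3*I*pi/4)   -I            exp(I*pi/4)     -1            exp(-I*pi/4)    I             exp(-3*I*pi/4)
  chi_4          1             -1              1             -1              1             -1              1             -1            
  chi_5          1             exp(-3*I*pi/4)  I             exp(-I*pi/4)    -1            exp(I*pi/4)     -I            exp(3*I*pi/4) 
  chi_6          1             -I              -1            I               1             -I              -1            I             
  chi_7          1             exp(-I*pi/4)    -I            exp(-3*I*pi/4)  -1            exp(3*I*pi/4)   I             exp(I*pi/4)   

Spot check: chi_4(1) = zeta_8^(4*1) = zeta_8^4 = -1.

Argument: Z/8Z is abelian, so all 8 irreducible complex representations are 1-dimensional. They are given by chi_k(m) = zeta_8^(k*m) for k = 0,...,7. Row orthogonality: sum_m chi_k(m) conj(chi_l(m)) = 8 * [k = l].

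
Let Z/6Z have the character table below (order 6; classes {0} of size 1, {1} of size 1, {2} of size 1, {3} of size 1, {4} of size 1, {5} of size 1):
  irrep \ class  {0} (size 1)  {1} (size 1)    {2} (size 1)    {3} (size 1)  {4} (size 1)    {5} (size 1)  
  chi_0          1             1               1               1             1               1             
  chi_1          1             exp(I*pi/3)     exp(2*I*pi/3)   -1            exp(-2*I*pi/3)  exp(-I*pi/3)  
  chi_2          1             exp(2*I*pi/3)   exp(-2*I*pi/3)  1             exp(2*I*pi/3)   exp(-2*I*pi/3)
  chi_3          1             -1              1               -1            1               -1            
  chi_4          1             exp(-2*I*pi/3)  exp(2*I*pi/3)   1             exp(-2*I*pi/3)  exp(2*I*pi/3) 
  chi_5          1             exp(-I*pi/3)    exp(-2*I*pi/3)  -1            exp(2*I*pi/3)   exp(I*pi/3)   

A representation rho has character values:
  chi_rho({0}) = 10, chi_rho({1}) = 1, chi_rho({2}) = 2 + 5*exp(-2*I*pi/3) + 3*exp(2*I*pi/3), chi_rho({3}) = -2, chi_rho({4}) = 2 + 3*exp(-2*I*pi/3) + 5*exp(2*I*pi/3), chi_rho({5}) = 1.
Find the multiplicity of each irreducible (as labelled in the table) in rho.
Multiplicities: chi_0: 1, chi_1: 2, chi_2: 2, chi_3: 1, chi_4: 1, chi_5: 3.

Argument: Use <chi_rho, chi> = (1/|G|) sum_C |C| * chi_rho(C) * conj(chi(C)) with |G| = 6 for each irreducible chi in the table:
  <chi_rho, chi_0> = (1/6)[1*(10)*conj(1) + 1*(1)*conj(1) + 1*(2 + 5*exp(-2*I*pi/3) + 3*exp(2*I*pi/3))*conj(1) + 1*(-2)*conj(1) + 1*(2 + 3*exp(-2*I*pi/3) + 5*exp(2*I*pi/3))*conj(1) + 1*(1)*conj(1)]
      = (1/6)[(10) + (1) + (2 + 5*exp(-2*I*pi/3) + 3*exp(2*I*pi/3)) + (-2) + (2 + 3*exp(-2*I*pi/3) + 5*exp(2*I*pi/3)) + (1)] = 6/6 = 1
  <chi_rho, chi_1> = (1/6)[1*(10)*conj(1) + 1*(1)*conj(exp(I*pi/3)) + 1*(2 + 5*exp(-2*I*pi/3) + 3*exp(2*I*pi/3))*conj(exp(2*I*pi/3)) + 1*(-2)*conj(-1) + 1*(2 + 3*exp(-2*I*pi/3) + 5*exp(2*I*pi/3))*conj(exp(-2*I*pi/3)) + 1*(1)*conj(exp(-I*pi/3))]
      = (1/6)[(10) + (1 + 3*exp(-2*I*pi/3) + 2*exp(I*pi/3)) + (3 + 2*exp(-2*I*pi/3) + 5*exp(2*I*pi/3)) + (2) + (3 + 5*exp(-2*I*pi/3) + 2*exp(2*I*pi/3)) + (1 + 2*exp(-I*pi/3) + 3*exp(2*I*pi/3))] = 12/6 = 2
  <chi_rho, chi_2> = (1/6)[1*(10)*conj(1) + 1*(1)*conj(exp(2*I*pi/3)) + 1*(2 + 5*exp(-2*I*pi/3) + 3*exp(2*I*pi/3))*conj(exp(-2*I*pi/3)) + 1*(-2)*conj(1) + 1*(2 + 3*exp(-2*I*pi/3) + 5*exp(2*I*pi/3))*conj(exp(2*I*pi/3)) + 1*(1)*conj(exp(-2*I*pi/3))]
      = (1/6)[(10) + (-1 + 2*exp(-I*pi/3) + exp(2*I*pi/3)) + (5 + 3*exp(-2*I*pi/3) + 2*exp(2*I*pi/3)) + (-2) + (5 + 2*exp(-2*I*pi/3) + 3*exp(2*I*pi/3)) + (-1 + exp(-2*I*pi/3) + 2*exp(I*pi/3))] = 12/6 = 2
  <chi_rho, chi_3> = (1/6)[1*(10)*conj(1) + 1*(1)*conj(-1) + 1*(2 + 5*exp(-2*I*pi/3) + 3*exp(2*I*pi/3))*conj(1) + 1*(-2)*conj(-1) + 1*(2 + 3*exp(-2*I*pi/3) + 5*exp(2*I*pi/3))*conj(1) + 1*(1)*conj(-1)]
      = (1/6)[(10) + (-1) + (2 + 5*exp(-2*I*pi/3) + 3*exp(2*I*pi/3)) + (2) + (2 + 3*exp(-2*I*pi/3) + 5*exp(2*I*pi/3)) + (-1)] = 6/6 = 1
  <chi_rho, chi_4> = (1/6)[1*(10)*conj(1) + 1*(1)*conj(exp(-2*I*pi/3)) + 1*(2 + 5*exp(-2*I*pi/3) + 3*exp(2*I*pi/3))*conj(exp(2*I*pi/3)) + 1*(-2)*conj(1) + 1*(2 + 3*exp(-2*I*pi/3) + 5*exp(2*I*pi/3))*conj(exp(-2*I*pi/3)) + 1*(1)*conj(exp(2*I*pi/3))]
      = (1/6)[(10) + (-1 + 2*exp(-2*I*pi/3) + 3*exp(I*pi/3)) + (3 + 2*exp(-2*I*pi/3) + 5*exp(2*I*pi/3)) + (-2) + (3 + 5*exp(-2*I*pi/3) + 2*exp(2*I*pi/3)) + (-1 + 3*exp(-I*pi/3) + 2*exp(2*I*pi/3))] = 6/6 = 1
  <chi_rho, chi_5> = (1/6)[1*(10)*conj(1) + 1*(1)*conj(exp(-I*pi/3)) + 1*(2 + 5*exp(-2*I*pi/3) + 3*exp(2*I*pi/3))*conj(exp(-2*I*pi/3)) + 1*(-2)*conj(-1) + 1*(2 + 3*exp(-2*I*pi/3) + 5*exp(2*I*pi/3))*conj(exp(2*I*pi/3)) + 1*(1)*conj(exp(I*pi/3))]
      = (1/6)[(10) + (1 + exp(-I*pi/3) + 2*exp(2*I*pi/3)) + (5 + 3*exp(-2*I*pi/3) + 2*exp(2*I*pi/3)) + (2) + (5 + 2*exp(-2*I*pi/3) + 3*exp(2*I*pi/3)) + (1 + 2*exp(-2*I*pi/3) + exp(I*pi/3))] = 18/6 = 3
(Exp terms are combined using exp(i*s)*conj(exp(i*t)) = exp(i*(s-t)), and sums of them are collapsed using the identity that for every m > 1 the m distinct m-th roots of unity sum to 0, e.g. 1 + exp(2*I*pi/3) + exp(-2*I*pi/3) = 0.)
Dimension check: dim(rho) = sum (mult * dim) = 1*1 + 2*1 + 2*1 + 1*1 + 1*1 + 3*1 = 10 = chi_rho(e) = 10.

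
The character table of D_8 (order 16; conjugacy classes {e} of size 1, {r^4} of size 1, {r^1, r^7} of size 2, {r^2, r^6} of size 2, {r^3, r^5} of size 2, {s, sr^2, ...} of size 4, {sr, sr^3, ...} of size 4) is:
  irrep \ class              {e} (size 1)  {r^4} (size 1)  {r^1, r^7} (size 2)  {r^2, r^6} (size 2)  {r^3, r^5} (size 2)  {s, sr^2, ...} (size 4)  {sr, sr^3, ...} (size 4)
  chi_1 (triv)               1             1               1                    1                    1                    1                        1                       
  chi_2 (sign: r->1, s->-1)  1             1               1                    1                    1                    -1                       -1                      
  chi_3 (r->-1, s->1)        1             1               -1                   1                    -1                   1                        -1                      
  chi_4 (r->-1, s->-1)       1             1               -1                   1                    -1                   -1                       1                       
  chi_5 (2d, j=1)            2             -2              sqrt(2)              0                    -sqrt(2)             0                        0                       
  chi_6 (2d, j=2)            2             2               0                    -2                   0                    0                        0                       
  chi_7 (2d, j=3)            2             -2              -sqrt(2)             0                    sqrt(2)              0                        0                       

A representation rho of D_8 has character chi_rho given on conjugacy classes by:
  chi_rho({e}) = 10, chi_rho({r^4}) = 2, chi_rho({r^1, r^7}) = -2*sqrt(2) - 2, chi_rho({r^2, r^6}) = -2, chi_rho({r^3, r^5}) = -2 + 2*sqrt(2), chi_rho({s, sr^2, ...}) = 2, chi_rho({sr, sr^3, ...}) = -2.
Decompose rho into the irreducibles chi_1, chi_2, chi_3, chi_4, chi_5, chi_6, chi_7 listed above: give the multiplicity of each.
Multiplicities: chi_1: 0, chi_2: 0, chi_3: 2, chi_4: 0, chi_5: 0, chi_6: 2, chi_7: 2.

Details: Use <chi_rho, chi> = (1/|G|) sum_C |C| * chi_rho(C) * conj(chi(C)) with |G| = 16 for each irreducible chi in the table:
  <chi_rho, chi_1> = (1/16)[1*(10)*conj(1) + 1*(2)*conj(1) + 2*(-2*sqrt(2) - 2)*conj(1) + 2*(-2)*conj(1) + 2*(-2 + 2*sqrt(2))*conj(1) + 4*(2)*conj(1) + 4*(-2)*conj(1)]
      = (1/16)[(10) + (2) + (-4*sqrt(2) - 4) + (-4) + (-4 + 4*sqrt(2)) + (8) + (-8)] = 0/16 = 0
  <chi_rho, chi_2> = (1/16)[1*(10)*conj(1) + 1*(2)*conj(1) + 2*(-2*sqrt(2) - 2)*conj(1) + 2*(-2)*conj(1) + 2*(-2 + 2*sqrt(2))*conj(1) + 4*(2)*conj(-1) + 4*(-2)*conj(-1)]
      = (1/16)[(10) + (2) + (-4*sqrt(2) - 4) + (-4) + (-4 + 4*sqrt(2)) + (-8) + (8)] = 0/16 = 0
  <chi_rho, chi_3> = (1/16)[1*(10)*conj(1) + 1*(2)*conj(1) + 2*(-2*sqrt(2) - 2)*conj(-1) + 2*(-2)*conj(1) + 2*(-2 + 2*sqrt(2))*conj(-1) + 4*(2)*conj(1) + 4*(-2)*conj(-1)]
      = (1/16)[(10) + (2) + (4 + 4*sqrt(2)) + (-4) + (4 - 4*sqrt(2)) + (8) + (8)] = 32/16 = 2
  <chi_rho, chi_4> = (1/16)[1*(10)*conj(1) + 1*(2)*conj(1) + 2*(-2*sqrt(2) - 2)*conj(-1) + 2*(-2)*conj(1) + 2*(-2 + 2*sqrt(2))*conj(-1) + 4*(2)*conj(-1) + 4*(-2)*conj(1)]
      = (1/16)[(10) + (2) + (4 + 4*sqrt(2)) + (-4) + (4 - 4*sqrt(2)) + (-8) + (-8)] = 0/16 = 0
  <chi_rho, chi_5> = (1/16)[1*(10)*conj(2) + 1*(2)*conj(-2) + 2*(-2*sqrt(2) - 2)*conj(sqrt(2)) + 2*(-2)*conj(0) + 2*(-2 + 2*sqrt(2))*conj(-sqrt(2)) + 4*(2)*conj(0) + 4*(-2)*conj(0)]
      = (1/16)[(20) + (-4) + (-8 - 4*sqrt(2)) + (0) + (-8 + 4*sqrt(2)) + (0) + (0)] = 0/16 = 0
  <chi_rho, chi_6> = (1/16)[1*(10)*conj(2) + 1*(2)*conj(2) + 2*(-2*sqrt(2) - 2)*conj(0) + 2*(-2)*conj(-2) + 2*(-2 + 2*sqrt(2))*conj(0) + 4*(2)*conj(0) + 4*(-2)*conj(0)]
      = (1/16)[(20) + (4) + (0) + (8) + (0) + (0) + (0)] = 32/16 = 2
  <chi_rho, chi_7> = (1/16)[1*(10)*conj(2) + 1*(2)*conj(-2) + 2*(-2*sqrt(2) - 2)*conj(-sqrt(2)) + 2*(-2)*conj(0) + 2*(-2 + 2*sqrt(2))*conj(sqrt(2)) + 4*(2)*conj(0) + 4*(-2)*conj(0)]
      = (1/16)[(20) + (-4) + (4*sqrt(2) + 8) + (0) + (8 - 4*sqrt(2)) + (0) + (0)] = 32/16 = 2
Dimension check: dim(rho) = sum (mult * dim) = 0*1 + 0*1 + 2*1 + 0*1 + 0*2 + 2*2 + 2*2 = 10 = chi_rho(e) = 10.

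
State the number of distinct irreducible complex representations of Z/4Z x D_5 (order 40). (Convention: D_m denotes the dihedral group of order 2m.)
16

Justification: The number of irreducible complex representations of a finite group equals its number of conjugacy classes. For a direct product, #classes(G x H) = #classes(G) * #classes(H). Z/4Z has 4 classes (abelian), D_5 has 4 classes, so 4 * 4 = 16, so Z/4Z x D_5 (order 40) has exactly 16 irreducible complex representations.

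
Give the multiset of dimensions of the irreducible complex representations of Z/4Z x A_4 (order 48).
Dimensions: 1, 1, 1, 1, 1, 1, 1, 1, 1, 1, 1, 1, 3, 3, 3, 3

Reasoning: There are 16 irreducibles (= number of conjugacy classes). Their dimensions d_i satisfy sum d_i^2 = |G| = 48: 1 + 1 + 1 + 1 + 1 + 1 + 1 + 1 + 1 + 1 + 1 + 1 + 9 + 9 + 9 + 9 = 48. (For the product with Z/4Z: each of the 4 1-dim characters of Z/4Z tensors with each irrep of A_4, giving 4 copies of each A_4-dimension.)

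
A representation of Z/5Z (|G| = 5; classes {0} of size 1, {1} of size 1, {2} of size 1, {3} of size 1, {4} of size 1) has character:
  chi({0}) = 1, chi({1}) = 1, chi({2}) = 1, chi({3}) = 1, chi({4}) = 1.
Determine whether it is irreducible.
Irreducible: <chi, chi> = 1.

Solution. <chi, chi> = (1/|G|) sum_C |C| * |chi(C)|^2 = (1/5)[1*|1|^2 + 1*|1|^2 + 1*|1|^2 + 1*|1|^2 + 1*|1|^2]
  = (1/5)[(1) + (1) + (1) + (1) + (1)] = 5/5 = 1.
(Exp terms are combined using exp(i*s)*conj(exp(i*t)) = exp(i*(s-t)), and sums of them are collapsed using the identity that for every m > 1 the m distinct m-th roots of unity sum to 0, e.g. 1 + exp(2*I*pi/3) + exp(-2*I*pi/3) = 0.)
A character is irreducible iff <chi, chi> = 1, so this representation is irreducible.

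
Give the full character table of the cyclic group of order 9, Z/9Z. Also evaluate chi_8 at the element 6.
Character table of Z/9Z (irreps indexed chi_0,...,chi_8 with chi_k(m) = zeta_9^(k*m), zeta_9 = exp(2*pi*i/9)):
  irrep \ class  {0} (size 1)  {1} (size 1)    {2} (size 1)    {3} (size 1)    {4} (size 1)    {5} (size 1)    {6} (size 1)    {7} (size 1)    {8} (size 1)  
  chi_0          1             1               1               1               1               1               1               1               1             
  chi_1          1             exp(2*I*pi/9)   exp(4*I*pi/9)   exp(2*I*pi/3)   exp(8*I*pi/9)   exp(-8*I*pi/9)  exp(-2*I*pi/3)  exp(-4*I*pi/9)  exp(-2*I*pi/9)
  chi_2          1             exp(4*I*pi/9)   exp(8*I*pi/9)   exp(-2*I*pi/3)  exp(-2*I*pi/9)  exp(2*I*pi/9)   exp(2*I*pi/3)   exp(-8*I*pi/9)  exp(-4*I*pi/9)
  chi_3          1             exp(2*I*pi/3)   exp(-2*I*pi/3)  1               exp(2*I*pi/3)   exp(-2*I*pi/3)  1               exp(2*I*pi/3)   exp(-2*I*pi/3)
  chi_4          1             exp(8*I*pi/9)   exp(-2*I*pi/9)  exp(2*I*pi/3)   exp(-4*I*pi/9)  exp(4*I*pi/9)   exp(-2*I*pi/3)  exp(2*I*pi/9)   exp(-8*I*pi/9)
  chi_5          1             exp(-8*I*pi/9)  exp(2*I*pi/9)   exp(-2*I*pi/3)  exp(4*I*pi/9)   exp(-4*I*pi/9)  exp(2*I*pi/3)   exp(-2*I*pi/9)  exp(8*I*pi/9) 
  chi_6          1             exp(-2*I*pi/3)  exp(2*I*pi/3)   1               exp(-2*I*pi/3)  exp(2*I*pi/3)   1               exp(-2*I*pi/3)  exp(2*I*pi/3) 
  chi_7          1             exp(-4*I*pi/9)  exp(-8*I*pi/9)  exp(2*I*pi/3)   exp(2*I*pi/9)   exp(-2*I*pi/9)  exp(-2*I*pi/3)  exp(8*I*pi/9)   exp(4*I*pi/9) 
  chi_8          1             exp(-2*I*pi/9)  exp(-4*I*pi/9)  exp(-2*I*pi/3)  exp(-8*I*pi/9)  exp(8*I*pi/9)   exp(2*I*pi/3)   exp(4*I*pi/9)   exp(2*I*pi/9) 

Spot check: chi_8(6) = zeta_9^(8*6) = zeta_9^48 = exp(2*I*pi/3).

Argument: Z/9Z is abelian, so all 9 irreducible complex representations are 1-dimensional. They are given by chi_k(m) = zeta_9^(k*m) for k = 0,...,8. Row orthogonality: sum_m chi_k(m) conj(chi_l(m)) = 9 * [k = l].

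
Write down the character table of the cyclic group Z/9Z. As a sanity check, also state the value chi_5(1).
Character table of Z/9Z (irreps indexed chi_0,...,chi_8 with chi_k(m) = zeta_9^(k*m), zeta_9 = exp(2*pi*i/9)):
  irrep \ class  {0} (size 1)  {1} (size 1)    {2} (size 1)    {3} (size 1)    {4} (size 1)    {5} (size 1)    {6} (size 1)    {7} (size 1)    {8} (size 1)  
  chi_0          1             1               1               1               1               1               1               1               1             
  chi_1          1             exp(2*I*pi/9)   exp(4*I*pi/9)   exp(2*I*pi/3)   exp(8*I*pi/9)   exp(-8*I*pi/9)  exp(-2*I*pi/3)  exp(-4*I*pi/9)  exp(-2*I*pi/9)
  chi_2          1             exp(4*I*pi/9)   exp(8*I*pi/9)   exp(-2*I*pi/3)  exp(-2*I*pi/9)  exp(2*I*pi/9)   exp(2*I*pi/3)   exp(-8*I*pi/9)  exp(-4*I*pi/9)
  chi_3          1             exp(2*I*pi/3)   exp(-2*I*pi/3)  1               exp(2*I*pi/3)   exp(-2*I*pi/3)  1               exp(2*I*pi/3)   exp(-2*I*pi/3)
  chi_4          1             exp(8*I*pi/9)   exp(-2*I*pi/9)  exp(2*I*pi/3)   exp(-4*I*pi/9)  exp(4*I*pi/9)   exp(-2*I*pi/3)  exp(2*I*pi/9)   exp(-8*I*pi/9)
  chi_5          1             exp(-8*I*pi/9)  exp(2*I*pi/9)   exp(-2*I*pi/3)  exp(4*I*pi/9)   exp(-4*I*pi/9)  exp(2*I*pi/3)   exp(-2*I*pi/9)  exp(8*I*pi/9) 
  chi_6          1             exp(-2*I*pi/3)  exp(2*I*pi/3)   1               exp(-2*I*pi/3)  exp(2*I*pi/3)   1               exp(-2*I*pi/3)  exp(2*I*pi/3) 
  chi_7          1             exp(-4*I*pi/9)  exp(-8*I*pi/9)  exp(2*I*pi/3)   exp(2*I*pi/9)   exp(-2*I*pi/9)  exp(-2*I*pi/3)  exp(8*I*pi/9)   exp(4*I*pi/9) 
  chi_8          1             exp(-2*I*pi/9)  exp(-4*I*pi/9)  exp(-2*I*pi/3)  exp(-8*I*pi/9)  exp(8*I*pi/9)   exp(2*I*pi/3)   exp(4*I*pi/9)   exp(2*I*pi/9) 

Spot check: chi_5(1) = zeta_9^(5*1) = zeta_9^5 = exp(-8*I*pi/9).

Reasoning: Z/9Z is abelian, so all 9 irreducible complex representations are 1-dimensional. They are given by chi_k(m) = zeta_9^(k*m) for k = 0,...,8. Row orthogonality: sum_m chi_k(m) conj(chi_l(m)) = 9 * [k = l].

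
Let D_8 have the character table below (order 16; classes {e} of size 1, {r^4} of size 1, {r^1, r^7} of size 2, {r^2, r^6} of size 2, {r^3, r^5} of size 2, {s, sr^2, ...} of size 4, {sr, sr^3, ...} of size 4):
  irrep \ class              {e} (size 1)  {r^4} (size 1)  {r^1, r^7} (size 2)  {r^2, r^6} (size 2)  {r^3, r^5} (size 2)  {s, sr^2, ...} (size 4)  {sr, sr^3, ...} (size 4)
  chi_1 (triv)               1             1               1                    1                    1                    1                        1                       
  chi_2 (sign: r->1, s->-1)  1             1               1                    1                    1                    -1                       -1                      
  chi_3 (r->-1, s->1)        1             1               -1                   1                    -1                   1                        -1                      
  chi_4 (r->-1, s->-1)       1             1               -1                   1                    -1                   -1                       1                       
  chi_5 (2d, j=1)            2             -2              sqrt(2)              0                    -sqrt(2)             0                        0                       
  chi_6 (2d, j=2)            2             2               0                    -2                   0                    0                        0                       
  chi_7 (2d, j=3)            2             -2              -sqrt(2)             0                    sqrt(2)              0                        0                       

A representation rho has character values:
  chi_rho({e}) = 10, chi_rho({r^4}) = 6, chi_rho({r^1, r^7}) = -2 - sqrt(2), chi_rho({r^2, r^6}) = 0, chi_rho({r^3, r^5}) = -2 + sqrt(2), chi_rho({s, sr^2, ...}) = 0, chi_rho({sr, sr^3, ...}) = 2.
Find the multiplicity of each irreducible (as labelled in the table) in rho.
Multiplicities: chi_1: 1, chi_2: 0, chi_3: 1, chi_4: 2, chi_5: 0, chi_6: 2, chi_7: 1.

Working: Use <chi_rho, chi> = (1/|G|) sum_C |C| * chi_rho(C) * conj(chi(C)) with |G| = 16 for each irreducible chi in the table:
  <chi_rho, chi_1> = (1/16)[1*(10)*conj(1) + 1*(6)*conj(1) + 2*(-2 - sqrt(2))*conj(1) + 2*(0)*conj(1) + 2*(-2 + sqrt(2))*conj(1) + 4*(0)*conj(1) + 4*(2)*conj(1)]
      = (1/16)[(10) + (6) + (-4 - 2*sqrt(2)) + (0) + (-4 + 2*sqrt(2)) + (0) + (8)] = 16/16 = 1
  <chi_rho, chi_2> = (1/16)[1*(10)*conj(1) + 1*(6)*conj(1) + 2*(-2 - sqrt(2))*conj(1) + 2*(0)*conj(1) + 2*(-2 + sqrt(2))*conj(1) + 4*(0)*conj(-1) + 4*(2)*conj(-1)]
      = (1/16)[(10) + (6) + (-4 - 2*sqrt(2)) + (0) + (-4 + 2*sqrt(2)) + (0) + (-8)] = 0/16 = 0
  <chi_rho, chi_3> = (1/16)[1*(10)*conj(1) + 1*(6)*conj(1) + 2*(-2 - sqrt(2))*conj(-1) + 2*(0)*conj(1) + 2*(-2 + sqrt(2))*conj(-1) + 4*(0)*conj(1) + 4*(2)*conj(-1)]
      = (1/16)[(10) + (6) + (2*sqrt(2) + 4) + (0) + (4 - 2*sqrt(2)) + (0) + (-8)] = 16/16 = 1
  <chi_rho, chi_4> = (1/16)[1*(10)*conj(1) + 1*(6)*conj(1) + 2*(-2 - sqrt(2))*conj(-1) + 2*(0)*conj(1) + 2*(-2 + sqrt(2))*conj(-1) + 4*(0)*conj(-1) + 4*(2)*conj(1)]
      = (1/16)[(10) + (6) + (2*sqrt(2) + 4) + (0) + (4 - 2*sqrt(2)) + (0) + (8)] = 32/16 = 2
  <chi_rho, chi_5> = (1/16)[1*(10)*conj(2) + 1*(6)*conj(-2) + 2*(-2 - sqrt(2))*conj(sqrt(2)) + 2*(0)*conj(0) + 2*(-2 + sqrt(2))*conj(-sqrt(2)) + 4*(0)*conj(0) + 4*(2)*conj(0)]
      = (1/16)[(20) + (-12) + (-4*sqrt(2) - 4) + (0) + (-4 + 4*sqrt(2)) + (0) + (0)] = 0/16 = 0
  <chi_rho, chi_6> = (1/16)[1*(10)*conj(2) + 1*(6)*conj(2) + 2*(-2 - sqrt(2))*conj(0) + 2*(0)*conj(-2) + 2*(-2 + sqrt(2))*conj(0) + 4*(0)*conj(0) + 4*(2)*conj(0)]
      = (1/16)[(20) + (12) + (0) + (0) + (0) + (0) + (0)] = 32/16 = 2
  <chi_rho, chi_7> = (1/16)[1*(10)*conj(2) + 1*(6)*conj(-2) + 2*(-2 - sqrt(2))*conj(-sqrt(2)) + 2*(0)*conj(0) + 2*(-2 + sqrt(2))*conj(sqrt(2)) + 4*(0)*conj(0) + 4*(2)*conj(0)]
      = (1/16)[(20) + (-12) + (4 + 4*sqrt(2)) + (0) + (4 - 4*sqrt(2)) + (0) + (0)] = 16/16 = 1
Dimension check: dim(rho) = sum (mult * dim) = 1*1 + 0*1 + 1*1 + 2*1 + 0*2 + 2*2 + 1*2 = 10 = chi_rho(e) = 10.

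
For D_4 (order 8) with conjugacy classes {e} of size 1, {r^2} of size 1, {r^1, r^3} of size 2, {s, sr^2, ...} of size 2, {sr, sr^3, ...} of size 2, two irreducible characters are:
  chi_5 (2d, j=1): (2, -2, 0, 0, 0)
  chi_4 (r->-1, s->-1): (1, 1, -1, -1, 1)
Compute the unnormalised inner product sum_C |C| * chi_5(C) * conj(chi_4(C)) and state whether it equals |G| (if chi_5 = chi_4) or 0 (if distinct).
Sum = 0; so <chi_5, chi_4> = 0 (distinct irreducibles are orthogonal).

Argument: Compute term by term over conjugacy classes (|C| * chi_5(C) * conj(chi_4(C))):
  1*(2)*conj(1) + 1*(-2)*conj(1) + 2*(0)*conj(-1) + 2*(0)*conj(-1) + 2*(0)*conj(1)
  = (2) + (-2) + (0) + (0) + (0)
  = 0.
Dividing by |G| = 8 gives 0/8 = 0, matching the row-orthogonality relation <chi_5, chi_4> = [chi_5 = chi_4].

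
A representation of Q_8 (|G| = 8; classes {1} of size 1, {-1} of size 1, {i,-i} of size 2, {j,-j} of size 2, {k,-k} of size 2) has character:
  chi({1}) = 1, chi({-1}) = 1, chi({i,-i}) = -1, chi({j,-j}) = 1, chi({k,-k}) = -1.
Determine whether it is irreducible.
Irreducible: <chi, chi> = 1.

Solution. <chi, chi> = (1/|G|) sum_C |C| * |chi(C)|^2 = (1/8)[1*|1|^2 + 1*|1|^2 + 2*|-1|^2 + 2*|1|^2 + 2*|-1|^2]
  = (1/8)[(1) + (1) + (2) + (2) + (2)] = 8/8 = 1.
A character is irreducible iff <chi, chi> = 1, so this representation is irreducible.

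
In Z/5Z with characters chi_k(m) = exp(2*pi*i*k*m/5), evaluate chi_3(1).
chi_3(1) = zeta_5^3 = exp(-4*I*pi/5)

Explanation: chi_3(1) = zeta_5^(3*1) = zeta_5^3. Since zeta_5^5 = 1, this equals zeta_5^3 = exp(2*pi*i*3/5) = exp(-4*I*pi/5).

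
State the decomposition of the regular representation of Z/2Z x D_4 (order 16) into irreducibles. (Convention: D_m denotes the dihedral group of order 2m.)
Each irreducible V_i of dimension d_i appears with multiplicity d_i, i.e. rho_reg = (direct sum over all irreducibles V_i) d_i V_i. The irreducible dimensions for Z/2Z x D_4 are 1, 1, 1, 1, 1, 1, 1, 1, 2, 2: 8 irreducibles of dimension 1, each with multiplicity 1; 2 irreducibles of dimension 2, each with multiplicity 2. Total dimension 8*1*1 + 2*2*2 = 16 = |G|.

Argument: General theorem: in the regular representation of a finite group G, each irreducible appears with multiplicity equal to its dimension. Check: dim(rho_reg) = sum d_i^2 = 1 + 1 + 1 + 1 + 1 + 1 + 1 + 1 + 4 + 4 = 16 = |G|.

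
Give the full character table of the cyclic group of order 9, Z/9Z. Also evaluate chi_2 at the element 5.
Character table of Z/9Z (irreps indexed chi_0,...,chi_8 with chi_k(m) = zeta_9^(k*m), zeta_9 = exp(2*pi*i/9)):
  irrep \ class  {0} (size 1)  {1} (size 1)    {2} (size 1)    {3} (size 1)    {4} (size 1)    {5} (size 1)    {6} (size 1)    {7} (size 1)    {8} (size 1)  
  chi_0          1             1               1               1               1               1               1               1               1             
  chi_1          1             exp(2*I*pi/9)   exp(4*I*pi/9)   exp(2*I*pi/3)   exp(8*I*pi/9)   exp(-8*I*pi/9)  exp(-2*I*pi/3)  exp(-4*I*pi/9)  exp(-2*I*pi/9)
  chi_2          1             exp(4*I*pi/9)   exp(8*I*pi/9)   exp(-2*I*pi/3)  exp(-2*I*pi/9)  exp(2*I*pi/9)   exp(2*I*pi/3)   exp(-8*I*pi/9)  exp(-4*I*pi/9)
  chi_3          1             exp(2*I*pi/3)   exp(-2*I*pi/3)  1               exp(2*I*pi/3)   exp(-2*I*pi/3)  1               exp(2*I*pi/3)   exp(-2*I*pi/3)
  chi_4          1             exp(8*I*pi/9)   exp(-2*I*pi/9)  exp(2*I*pi/3)   exp(-4*I*pi/9)  exp(4*I*pi/9)   exp(-2*I*pi/3)  exp(2*I*pi/9)   exp(-8*I*pi/9)
  chi_5          1             exp(-8*I*pi/9)  exp(2*I*pi/9)   exp(-2*I*pi/3)  exp(4*I*pi/9)   exp(-4*I*pi/9)  exp(2*I*pi/3)   exp(-2*I*pi/9)  exp(8*I*pi/9) 
  chi_6          1             exp(-2*I*pi/3)  exp(2*I*pi/3)   1               exp(-2*I*pi/3)  exp(2*I*pi/3)   1               exp(-2*I*pi/3)  exp(2*I*pi/3) 
  chi_7          1             exp(-4*I*pi/9)  exp(-8*I*pi/9)  exp(2*I*pi/3)   exp(2*I*pi/9)   exp(-2*I*pi/9)  exp(-2*I*pi/3)  exp(8*I*pi/9)   exp(4*I*pi/9) 
  chi_8          1             exp(-2*I*pi/9)  exp(-4*I*pi/9)  exp(-2*I*pi/3)  exp(-8*I*pi/9)  exp(8*I*pi/9)   exp(2*I*pi/3)   exp(4*I*pi/9)   exp(2*I*pi/9) 

Spot check: chi_2(5) = zeta_9^(2*5) = zeta_9^10 = exp(2*I*pi/9).

Solution. Z/9Z is abelian, so all 9 irreducible complex representations are 1-dimensional. They are given by chi_k(m) = zeta_9^(k*m) for k = 0,...,8. Row orthogonality: sum_m chi_k(m) conj(chi_l(m)) = 9 * [k = l].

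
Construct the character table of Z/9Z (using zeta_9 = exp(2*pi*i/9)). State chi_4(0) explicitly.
Character table of Z/9Z (irreps indexed chi_0,...,chi_8 with chi_k(m) = zeta_9^(k*m), zeta_9 = exp(2*pi*i/9)):
  irrep \ class  {0} (size 1)  {1} (size 1)    {2} (size 1)    {3} (size 1)    {4} (size 1)    {5} (size 1)    {6} (size 1)    {7} (size 1)    {8} (size 1)  
  chi_0          1             1               1               1               1               1               1               1               1             
  chi_1          1             exp(2*I*pi/9)   exp(4*I*pi/9)   exp(2*I*pi/3)   exp(8*I*pi/9)   exp(-8*I*pi/9)  exp(-2*I*pi/3)  exp(-4*I*pi/9)  exp(-2*I*pi/9)
  chi_2          1             exp(4*I*pi/9)   exp(8*I*pi/9)   exp(-2*I*pi/3)  exp(-2*I*pi/9)  exp(2*I*pi/9)   exp(2*I*pi/3)   exp(-8*I*pi/9)  exp(-4*I*pi/9)
  chi_3          1             exp(2*I*pi/3)   exp(-2*I*pi/3)  1               exp(2*I*pi/3)   exp(-2*I*pi/3)  1               exp(2*I*pi/3)   exp(-2*I*pi/3)
  chi_4          1             exp(8*I*pi/9)   exp(-2*I*pi/9)  exp(2*I*pi/3)   exp(-4*I*pi/9)  exp(4*I*pi/9)   exp(-2*I*pi/3)  exp(2*I*pi/9)   exp(-8*I*pi/9)
  chi_5          1             exp(-8*I*pi/9)  exp(2*I*pi/9)   exp(-2*I*pi/3)  exp(4*I*pi/9)   exp(-4*I*pi/9)  exp(2*I*pi/3)   exp(-2*I*pi/9)  exp(8*I*pi/9) 
  chi_6          1             exp(-2*I*pi/3)  exp(2*I*pi/3)   1               exp(-2*I*pi/3)  exp(2*I*pi/3)   1               exp(-2*I*pi/3)  exp(2*I*pi/3) 
  chi_7          1             exp(-4*I*pi/9)  exp(-8*I*pi/9)  exp(2*I*pi/3)   exp(2*I*pi/9)   exp(-2*I*pi/9)  exp(-2*I*pi/3)  exp(8*I*pi/9)   exp(4*I*pi/9) 
  chi_8          1             exp(-2*I*pi/9)  exp(-4*I*pi/9)  exp(-2*I*pi/3)  exp(-8*I*pi/9)  exp(8*I*pi/9)   exp(2*I*pi/3)   exp(4*I*pi/9)   exp(2*I*pi/9) 

Spot check: chi_4(0) = zeta_9^(4*0) = zeta_9^0 = 1.

Working: Z/9Z is abelian, so all 9 irreducible complex representations are 1-dimensional. They are given by chi_k(m) = zeta_9^(k*m) for k = 0,...,8. Row orthogonality: sum_m chi_k(m) conj(chi_l(m)) = 9 * [k = l].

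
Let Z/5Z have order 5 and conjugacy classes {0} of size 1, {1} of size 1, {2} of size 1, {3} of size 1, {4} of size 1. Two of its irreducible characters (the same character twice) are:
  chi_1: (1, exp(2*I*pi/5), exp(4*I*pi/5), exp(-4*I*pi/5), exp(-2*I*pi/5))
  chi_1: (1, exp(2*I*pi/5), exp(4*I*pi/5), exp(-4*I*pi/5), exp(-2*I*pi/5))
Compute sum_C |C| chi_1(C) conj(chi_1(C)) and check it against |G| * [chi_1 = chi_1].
Sum = 5 = |G| = 5; so <chi_1, chi_1> = 1 (norm-1 confirms irreducibility).

Details: Compute term by term over conjugacy classes (|C| * chi_1(C) * conj(chi_1(C))):
  1*(1)*conj(1) + 1*(exp(2*I*pi/5))*conj(exp(2*I*pi/5)) + 1*(exp(4*I*pi/5))*conj(exp(4*I*pi/5)) + 1*(exp(-4*I*pi/5))*conj(exp(-4*I*pi/5)) + 1*(exp(-2*I*pi/5))*conj(exp(-2*I*pi/5))
  = (1) + (1) + (1) + (1) + (1)
  = 5.
(Exp terms are combined using exp(i*s)*conj(exp(i*t)) = exp(i*(s-t)), and sums of them are collapsed using the identity that for every m > 1 the m distinct m-th roots of unity sum to 0, e.g. 1 + exp(2*I*pi/3) + exp(-2*I*pi/3) = 0.)
Dividing by |G| = 5 gives 5/5 = 1, matching the row-orthogonality relation <chi_1, chi_1> = [chi_1 = chi_1].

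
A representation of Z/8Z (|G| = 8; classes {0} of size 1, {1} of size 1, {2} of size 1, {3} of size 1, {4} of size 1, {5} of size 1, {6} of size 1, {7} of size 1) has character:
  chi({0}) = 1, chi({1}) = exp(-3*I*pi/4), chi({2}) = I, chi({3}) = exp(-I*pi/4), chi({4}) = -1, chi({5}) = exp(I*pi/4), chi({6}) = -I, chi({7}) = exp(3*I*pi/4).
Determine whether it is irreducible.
Irreducible: <chi, chi> = 1.

Explanation: <chi, chi> = (1/|G|) sum_C |C| * |chi(C)|^2 = (1/8)[1*|1|^2 + 1*|exp(-3*I*pi/4)|^2 + 1*|I|^2 + 1*|exp(-I*pi/4)|^2 + 1*|-1|^2 + 1*|exp(I*pi/4)|^2 + 1*|-I|^2 + 1*|exp(3*I*pi/4)|^2]
  = (1/8)[(1) + (1) + (1) + (1) + (1) + (1) + (1) + (1)] = 8/8 = 1.
(Exp terms are combined using exp(i*s)*conj(exp(i*t)) = exp(i*(s-t)), and sums of them are collapsed using the identity that for every m > 1 the m distinct m-th roots of unity sum to 0, e.g. 1 + exp(2*I*pi/3) + exp(-2*I*pi/3) = 0.)
A character is irreducible iff <chi, chi> = 1, so this representation is irreducible.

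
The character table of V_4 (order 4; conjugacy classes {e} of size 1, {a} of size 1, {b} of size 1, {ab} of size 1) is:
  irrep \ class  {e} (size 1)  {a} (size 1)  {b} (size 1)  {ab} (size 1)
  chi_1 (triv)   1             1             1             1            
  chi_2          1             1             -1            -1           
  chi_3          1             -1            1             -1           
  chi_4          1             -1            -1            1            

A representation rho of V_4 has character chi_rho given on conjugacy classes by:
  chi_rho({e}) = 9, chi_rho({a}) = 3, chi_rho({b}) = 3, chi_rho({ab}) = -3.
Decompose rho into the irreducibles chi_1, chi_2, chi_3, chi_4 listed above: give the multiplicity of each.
Multiplicities: chi_1: 3, chi_2: 3, chi_3: 3, chi_4: 0.

Why: Use <chi_rho, chi> = (1/|G|) sum_C |C| * chi_rho(C) * conj(chi(C)) with |G| = 4 for each irreducible chi in the table:
  <chi_rho, chi_1> = (1/4)[1*(9)*conj(1) + 1*(3)*conj(1) + 1*(3)*conj(1) + 1*(-3)*conj(1)]
      = (1/4)[(9) + (3) + (3) + (-3)] = 12/4 = 3
  <chi_rho, chi_2> = (1/4)[1*(9)*conj(1) + 1*(3)*conj(1) + 1*(3)*conj(-1) + 1*(-3)*conj(-1)]
      = (1/4)[(9) + (3) + (-3) + (3)] = 12/4 = 3
  <chi_rho, chi_3> = (1/4)[1*(9)*conj(1) + 1*(3)*conj(-1) + 1*(3)*conj(1) + 1*(-3)*conj(-1)]
      = (1/4)[(9) + (-3) + (3) + (3)] = 12/4 = 3
  <chi_rho, chi_4> = (1/4)[1*(9)*conj(1) + 1*(3)*conj(-1) + 1*(3)*conj(-1) + 1*(-3)*conj(1)]
      = (1/4)[(9) + (-3) + (-3) + (-3)] = 0/4 = 0
Dimension check: dim(rho) = sum (mult * dim) = 3*1 + 3*1 + 3*1 + 0*1 = 9 = chi_rho(e) = 9.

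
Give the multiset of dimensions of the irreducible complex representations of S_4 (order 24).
Dimensions: 1, 1, 2, 3, 3

Explanation: There are 5 irreducibles (= number of conjugacy classes). Their dimensions d_i satisfy sum d_i^2 = |G| = 24: 1 + 1 + 4 + 9 + 9 = 24.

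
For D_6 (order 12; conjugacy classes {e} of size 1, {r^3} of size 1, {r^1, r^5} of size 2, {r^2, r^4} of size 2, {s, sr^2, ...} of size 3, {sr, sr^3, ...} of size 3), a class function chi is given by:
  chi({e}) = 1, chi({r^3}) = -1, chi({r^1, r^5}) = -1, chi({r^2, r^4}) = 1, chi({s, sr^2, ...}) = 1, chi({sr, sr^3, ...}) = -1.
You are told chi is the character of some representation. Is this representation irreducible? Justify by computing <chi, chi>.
Irreducible: <chi, chi> = 1.

<chi, chi> = (1/|G|) sum_C |C| * |chi(C)|^2 = (1/12)[1*|1|^2 + 1*|-1|^2 + 2*|-1|^2 + 2*|1|^2 + 3*|1|^2 + 3*|-1|^2]
  = (1/12)[(1) + (1) + (2) + (2) + (3) + (3)] = 12/12 = 1.
A character is irreducible iff <chi, chi> = 1, so this representation is irreducible.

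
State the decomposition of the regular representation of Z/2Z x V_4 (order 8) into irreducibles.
Each irreducible V_i of dimension d_i appears with multiplicity d_i, i.e. rho_reg = (direct sum over all irreducibles V_i) d_i V_i. The irreducible dimensions for Z/2Z x V_4 are 1, 1, 1, 1, 1, 1, 1, 1: 8 irreducibles of dimension 1, each with multiplicity 1. Total dimension 8*1*1 = 8 = |G|.

Derivation: General theorem: in the regular representation of a finite group G, each irreducible appears with multiplicity equal to its dimension. Check: dim(rho_reg) = sum d_i^2 = 1 + 1 + 1 + 1 + 1 + 1 + 1 + 1 = 8 = |G|.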